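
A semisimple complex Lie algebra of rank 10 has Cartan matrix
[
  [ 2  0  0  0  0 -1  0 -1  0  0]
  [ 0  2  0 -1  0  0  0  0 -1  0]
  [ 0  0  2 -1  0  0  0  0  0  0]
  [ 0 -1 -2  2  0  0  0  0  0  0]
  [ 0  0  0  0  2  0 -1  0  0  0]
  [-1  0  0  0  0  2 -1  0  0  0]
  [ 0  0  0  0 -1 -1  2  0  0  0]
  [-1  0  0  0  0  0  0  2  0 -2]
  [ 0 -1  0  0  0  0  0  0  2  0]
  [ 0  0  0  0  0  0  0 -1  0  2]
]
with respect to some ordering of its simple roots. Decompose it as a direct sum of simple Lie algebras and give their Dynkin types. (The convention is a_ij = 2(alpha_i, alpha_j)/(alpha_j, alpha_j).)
B4 ⊕ B6

The diagram associated to this matrix has two connected components: the simple roots {alpha_2, alpha_3, alpha_4, alpha_9} form a chain of 4 nodes with a double edge at one end; the terminal node there is the unique short simple root (B_4), and {alpha_1, alpha_5, alpha_6, alpha_7, alpha_8, alpha_10} form a chain of 6 nodes with a double edge at one end; the terminal node there is the unique short simple root (B_6). A semisimple Lie algebra decomposes uniquely as the direct sum of simple ideals, one per connected component of its Dynkin diagram, so g ≅ B_4 ⊕ B_6 (dimension 36 + 78 = 114).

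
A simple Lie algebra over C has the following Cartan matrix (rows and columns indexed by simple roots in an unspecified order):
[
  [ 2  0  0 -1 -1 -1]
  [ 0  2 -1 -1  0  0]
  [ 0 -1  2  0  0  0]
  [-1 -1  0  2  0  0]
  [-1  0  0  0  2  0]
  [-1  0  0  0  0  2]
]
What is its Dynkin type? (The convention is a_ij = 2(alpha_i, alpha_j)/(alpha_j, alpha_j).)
The matrix has rank 6 with 2's on the diagonal. Reading the off-diagonal entries as Dynkin edges (a single edge where a_ij = a_ji = -1; a double or triple edge where a_ij * a_ji = 2 or 3), the diagram is a chain of 4 nodes with a fork of two nodes at one end (D_6). One simple-root ordering that puts it in standard form is (alpha_3, alpha_2, alpha_4, alpha_1, alpha_6, alpha_5). So the algebra is type D_6, i.e. so(12).

D6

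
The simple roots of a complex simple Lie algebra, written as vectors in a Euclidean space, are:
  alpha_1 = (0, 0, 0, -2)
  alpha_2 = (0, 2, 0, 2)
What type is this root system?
Compute the Cartan integers a_ij = 2(alpha_i, alpha_j)/(alpha_j, alpha_j); the resulting 2x2 Cartan matrix is
[[2, -1], [-2, 2]].
The roots have two lengths (squared-length ratio 2:1); the short ones are alpha_{1}. The associated Dynkin diagram is a chain of 2 nodes with a double edge at one end; the terminal node there is the unique short simple root (B_2), so the type is B_2 (the algebra so(5)).

type B_2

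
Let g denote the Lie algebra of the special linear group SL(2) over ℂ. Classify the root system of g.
type A_1

This is sl(2), which has dimension 2^2 - 1 = 3 and rank 2 - 1 = 1 (a Cartan subalgebra is the diagonal traceless matrices). In the classification of classical Lie algebras, the special linear algebra sl(n+1) has type A_n; here n = 1, so the Dynkin diagram is a chain of 1 nodes with single edges (A_1). Hence the type is A_1.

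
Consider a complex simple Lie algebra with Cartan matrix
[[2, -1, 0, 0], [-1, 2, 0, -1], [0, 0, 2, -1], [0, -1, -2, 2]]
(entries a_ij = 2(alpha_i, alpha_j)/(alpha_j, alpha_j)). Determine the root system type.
The matrix has rank 4 with 2's on the diagonal. Reading the off-diagonal entries as Dynkin edges (a single edge where a_ij = a_ji = -1; a double or triple edge where a_ij * a_ji = 2 or 3), the diagram is a chain of 4 nodes with a double edge at one end; the terminal node there is the unique short simple root (B_4). One simple-root ordering that puts it in standard form is (alpha_1, alpha_2, alpha_4, alpha_3). So the algebra is type B_4, i.e. so(9).

B_4 (so(9))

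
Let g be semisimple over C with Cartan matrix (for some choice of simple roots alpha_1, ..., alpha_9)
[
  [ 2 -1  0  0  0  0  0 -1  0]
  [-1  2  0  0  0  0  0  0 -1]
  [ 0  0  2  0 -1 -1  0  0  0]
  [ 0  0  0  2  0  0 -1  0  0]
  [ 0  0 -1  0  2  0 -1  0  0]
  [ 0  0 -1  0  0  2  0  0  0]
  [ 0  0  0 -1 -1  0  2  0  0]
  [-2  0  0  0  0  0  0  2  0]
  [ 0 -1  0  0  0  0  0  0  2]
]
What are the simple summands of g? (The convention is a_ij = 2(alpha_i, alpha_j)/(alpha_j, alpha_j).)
type A_5 + type C_4

The diagram associated to this matrix has two connected components: the simple roots {alpha_3, alpha_4, alpha_5, alpha_6, alpha_7} form a chain of 5 nodes with single edges (A_5), and {alpha_1, alpha_2, alpha_8, alpha_9} form a chain of 4 nodes with a double edge at one end; the terminal node there is the unique long simple root (C_4). A semisimple Lie algebra decomposes uniquely as the direct sum of simple ideals, one per connected component of its Dynkin diagram, so g ≅ A_5 ⊕ C_4 (dimension 35 + 36 = 71).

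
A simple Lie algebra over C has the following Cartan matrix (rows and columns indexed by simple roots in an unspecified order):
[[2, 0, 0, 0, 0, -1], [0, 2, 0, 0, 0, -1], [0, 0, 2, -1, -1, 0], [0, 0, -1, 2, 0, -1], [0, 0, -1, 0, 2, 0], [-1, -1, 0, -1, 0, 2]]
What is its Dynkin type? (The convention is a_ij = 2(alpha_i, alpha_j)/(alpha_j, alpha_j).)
D_6

The matrix has rank 6 with 2's on the diagonal. Reading the off-diagonal entries as Dynkin edges (a single edge where a_ij = a_ji = -1; a double or triple edge where a_ij * a_ji = 2 or 3), the diagram is a chain of 4 nodes with a fork of two nodes at one end (D_6). One simple-root ordering that puts it in standard form is (alpha_5, alpha_3, alpha_4, alpha_6, alpha_2, alpha_1). So the algebra is type D_6, i.e. so(12).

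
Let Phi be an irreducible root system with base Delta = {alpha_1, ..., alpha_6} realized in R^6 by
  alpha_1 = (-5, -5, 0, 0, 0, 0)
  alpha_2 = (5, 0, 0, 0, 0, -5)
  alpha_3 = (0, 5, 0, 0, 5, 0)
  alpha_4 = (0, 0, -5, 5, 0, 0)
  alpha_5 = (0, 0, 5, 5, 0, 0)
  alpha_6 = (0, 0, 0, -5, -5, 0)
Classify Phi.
Compute the Cartan integers a_ij = 2(alpha_i, alpha_j)/(alpha_j, alpha_j); the resulting 6x6 Cartan matrix is
[[2, -1, -1, 0, 0, 0], [-1, 2, 0, 0, 0, 0], [-1, 0, 2, 0, 0, -1], [0, 0, 0, 2, 0, -1], [0, 0, 0, 0, 2, -1], [0, 0, -1, -1, -1, 2]].
All simple roots have the same length, so the diagram is simply laced. The associated Dynkin diagram is a chain of 4 nodes with a fork of two nodes at one end (D_6), so the type is D_6 (the algebra so(12)).

D_6 (so(12))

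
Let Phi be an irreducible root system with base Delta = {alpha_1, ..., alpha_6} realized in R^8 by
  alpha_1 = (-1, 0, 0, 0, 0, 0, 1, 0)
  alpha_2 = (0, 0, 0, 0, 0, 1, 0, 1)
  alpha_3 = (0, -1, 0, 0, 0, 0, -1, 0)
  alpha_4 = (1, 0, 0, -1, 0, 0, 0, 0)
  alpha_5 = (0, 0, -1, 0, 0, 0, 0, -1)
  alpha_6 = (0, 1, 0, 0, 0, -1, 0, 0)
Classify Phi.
Compute the Cartan integers a_ij = 2(alpha_i, alpha_j)/(alpha_j, alpha_j); the resulting 6x6 Cartan matrix is
[[2, 0, -1, -1, 0, 0], [0, 2, 0, 0, -1, -1], [-1, 0, 2, 0, 0, -1], [-1, 0, 0, 2, 0, 0], [0, -1, 0, 0, 2, 0], [0, -1, -1, 0, 0, 2]].
All simple roots have the same length, so the diagram is simply laced. The associated Dynkin diagram is a chain of 6 nodes with single edges (A_6), so the type is A_6 (the algebra sl(7)).

A_6 (sl(7))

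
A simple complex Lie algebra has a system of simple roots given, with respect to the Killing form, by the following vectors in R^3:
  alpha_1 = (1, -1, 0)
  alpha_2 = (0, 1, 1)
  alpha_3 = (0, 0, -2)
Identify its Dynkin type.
Compute the Cartan integers a_ij = 2(alpha_i, alpha_j)/(alpha_j, alpha_j); the resulting 3x3 Cartan matrix is
[[2, -1, 0], [-1, 2, -1], [0, -2, 2]].
The roots have two lengths (squared-length ratio 2:1); the short ones are alpha_{1,2}. The associated Dynkin diagram is a chain of 3 nodes with a double edge at one end; the terminal node there is the unique long simple root (C_3), so the type is C_3 (the algebra sp(6)).

type C_3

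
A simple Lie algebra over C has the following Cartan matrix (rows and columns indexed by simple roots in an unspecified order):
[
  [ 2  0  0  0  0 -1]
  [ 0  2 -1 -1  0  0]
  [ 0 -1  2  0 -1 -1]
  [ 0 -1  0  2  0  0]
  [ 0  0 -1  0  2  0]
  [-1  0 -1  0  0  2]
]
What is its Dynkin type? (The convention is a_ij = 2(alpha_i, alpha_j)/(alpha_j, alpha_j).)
E6

The matrix has rank 6 with 2's on the diagonal. Reading the off-diagonal entries as Dynkin edges (a single edge where a_ij = a_ji = -1; a double or triple edge where a_ij * a_ji = 2 or 3), the diagram is a chain of 5 nodes with one extra node attached to the third node from one end (E_6). One simple-root ordering that puts it in standard form is (alpha_4, alpha_5, alpha_2, alpha_3, alpha_6, alpha_1). So the algebra is type E_6.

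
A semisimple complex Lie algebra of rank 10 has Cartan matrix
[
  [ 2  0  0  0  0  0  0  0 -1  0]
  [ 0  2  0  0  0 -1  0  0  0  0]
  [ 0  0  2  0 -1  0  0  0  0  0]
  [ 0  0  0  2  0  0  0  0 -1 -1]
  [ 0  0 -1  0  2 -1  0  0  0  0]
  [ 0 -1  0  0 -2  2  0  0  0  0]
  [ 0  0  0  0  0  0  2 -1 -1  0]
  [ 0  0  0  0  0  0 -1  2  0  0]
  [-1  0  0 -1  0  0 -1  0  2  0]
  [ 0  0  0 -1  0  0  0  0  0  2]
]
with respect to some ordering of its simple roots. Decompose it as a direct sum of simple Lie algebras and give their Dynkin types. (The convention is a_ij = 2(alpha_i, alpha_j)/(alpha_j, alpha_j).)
The diagram associated to this matrix has two connected components: the simple roots {alpha_1, alpha_4, alpha_7, alpha_8, alpha_9, alpha_10} form a chain of 5 nodes with one extra node attached to the third node from one end (E_6), and {alpha_2, alpha_3, alpha_5, alpha_6} form a chain of 4 nodes with a double edge between the middle two (F_4). A semisimple Lie algebra decomposes uniquely as the direct sum of simple ideals, one per connected component of its Dynkin diagram, so g ≅ E_6 ⊕ F_4 (dimension 78 + 52 = 130).

E_6 + F_4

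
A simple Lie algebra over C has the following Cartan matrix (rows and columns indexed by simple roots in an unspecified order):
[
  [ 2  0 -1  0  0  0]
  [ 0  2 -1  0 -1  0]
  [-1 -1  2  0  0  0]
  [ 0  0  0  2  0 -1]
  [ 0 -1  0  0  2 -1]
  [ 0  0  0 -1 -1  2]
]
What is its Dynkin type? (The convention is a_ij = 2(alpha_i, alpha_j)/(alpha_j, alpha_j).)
The matrix has rank 6 with 2's on the diagonal. Reading the off-diagonal entries as Dynkin edges (a single edge where a_ij = a_ji = -1; a double or triple edge where a_ij * a_ji = 2 or 3), the diagram is a chain of 6 nodes with single edges (A_6). One simple-root ordering that puts it in standard form is (alpha_1, alpha_3, alpha_2, alpha_5, alpha_6, alpha_4). So the algebra is type A_6, i.e. sl(7).

type A_6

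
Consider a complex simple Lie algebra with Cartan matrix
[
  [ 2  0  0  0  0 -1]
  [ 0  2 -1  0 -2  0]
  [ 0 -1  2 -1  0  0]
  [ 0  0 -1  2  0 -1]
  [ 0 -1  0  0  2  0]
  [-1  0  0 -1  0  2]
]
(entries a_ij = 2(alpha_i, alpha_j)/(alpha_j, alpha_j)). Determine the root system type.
The matrix has rank 6 with 2's on the diagonal. Reading the off-diagonal entries as Dynkin edges (a single edge where a_ij = a_ji = -1; a double or triple edge where a_ij * a_ji = 2 or 3), the diagram is a chain of 6 nodes with a double edge at one end; the terminal node there is the unique short simple root (B_6). One simple-root ordering that puts it in standard form is (alpha_1, alpha_6, alpha_4, alpha_3, alpha_2, alpha_5). So the algebra is type B_6, i.e. so(13).

B_6 (so(13))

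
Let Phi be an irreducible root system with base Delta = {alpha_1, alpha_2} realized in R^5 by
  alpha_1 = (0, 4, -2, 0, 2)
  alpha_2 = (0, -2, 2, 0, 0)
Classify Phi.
G2

Compute the Cartan integers a_ij = 2(alpha_i, alpha_j)/(alpha_j, alpha_j); the resulting 2x2 Cartan matrix is
[[2, -3], [-1, 2]].
The roots have two lengths (squared-length ratio 3:1); the short ones are alpha_{2}. The associated Dynkin diagram is two nodes joined by a triple edge (G_2), so the type is G_2.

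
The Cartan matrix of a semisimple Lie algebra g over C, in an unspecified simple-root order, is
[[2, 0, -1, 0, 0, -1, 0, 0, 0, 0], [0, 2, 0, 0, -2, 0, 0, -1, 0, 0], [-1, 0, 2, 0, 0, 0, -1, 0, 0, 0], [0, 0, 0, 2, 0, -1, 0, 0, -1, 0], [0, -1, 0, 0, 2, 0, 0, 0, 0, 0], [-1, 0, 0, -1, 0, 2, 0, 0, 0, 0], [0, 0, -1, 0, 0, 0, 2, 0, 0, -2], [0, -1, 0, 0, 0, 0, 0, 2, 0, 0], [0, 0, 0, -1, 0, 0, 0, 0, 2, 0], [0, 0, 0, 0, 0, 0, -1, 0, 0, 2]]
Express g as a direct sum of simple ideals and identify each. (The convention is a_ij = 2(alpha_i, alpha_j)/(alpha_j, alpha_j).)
The diagram associated to this matrix has two connected components: the simple roots {alpha_2, alpha_5, alpha_8} form a chain of 3 nodes with a double edge at one end; the terminal node there is the unique short simple root (B_3), and {alpha_1, alpha_3, alpha_4, alpha_6, alpha_7, alpha_9, alpha_10} form a chain of 7 nodes with a double edge at one end; the terminal node there is the unique short simple root (B_7). A semisimple Lie algebra decomposes uniquely as the direct sum of simple ideals, one per connected component of its Dynkin diagram, so g ≅ B_3 ⊕ B_7 (dimension 21 + 105 = 126).

B_3 ⊕ B_7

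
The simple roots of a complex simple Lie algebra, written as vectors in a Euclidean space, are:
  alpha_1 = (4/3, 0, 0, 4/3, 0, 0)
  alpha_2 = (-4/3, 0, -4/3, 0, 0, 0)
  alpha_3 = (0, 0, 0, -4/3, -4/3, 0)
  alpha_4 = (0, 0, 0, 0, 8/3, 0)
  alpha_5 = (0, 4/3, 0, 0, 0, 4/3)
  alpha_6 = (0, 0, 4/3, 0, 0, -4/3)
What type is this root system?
type C_6

Compute the Cartan integers a_ij = 2(alpha_i, alpha_j)/(alpha_j, alpha_j); the resulting 6x6 Cartan matrix is
[[2, -1, -1, 0, 0, 0], [-1, 2, 0, 0, 0, -1], [-1, 0, 2, -1, 0, 0], [0, 0, -2, 2, 0, 0], [0, 0, 0, 0, 2, -1], [0, -1, 0, 0, -1, 2]].
The roots have two lengths (squared-length ratio 2:1); the short ones are alpha_{1,2,3,5,6}. The associated Dynkin diagram is a chain of 6 nodes with a double edge at one end; the terminal node there is the unique long simple root (C_6), so the type is C_6 (the algebra sp(12)).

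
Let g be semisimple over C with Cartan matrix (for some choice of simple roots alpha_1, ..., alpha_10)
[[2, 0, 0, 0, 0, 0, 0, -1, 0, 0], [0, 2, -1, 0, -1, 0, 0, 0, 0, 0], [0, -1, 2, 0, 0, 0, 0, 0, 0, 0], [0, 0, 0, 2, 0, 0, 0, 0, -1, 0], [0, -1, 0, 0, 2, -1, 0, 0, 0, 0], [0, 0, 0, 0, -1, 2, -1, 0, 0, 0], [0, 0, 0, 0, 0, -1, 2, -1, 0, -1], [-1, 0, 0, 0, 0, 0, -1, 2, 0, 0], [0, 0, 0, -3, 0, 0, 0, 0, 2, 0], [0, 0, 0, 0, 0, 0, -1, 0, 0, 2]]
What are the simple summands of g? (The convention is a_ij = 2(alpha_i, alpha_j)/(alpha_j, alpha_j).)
E8 ⊕ G2

The diagram associated to this matrix has two connected components: the simple roots {alpha_1, alpha_2, alpha_3, alpha_5, alpha_6, alpha_7, alpha_8, alpha_10} form a chain of 7 nodes with one extra node attached to the third node from one end (E_8), and {alpha_4, alpha_9} form two nodes joined by a triple edge (G_2). A semisimple Lie algebra decomposes uniquely as the direct sum of simple ideals, one per connected component of its Dynkin diagram, so g ≅ E_8 ⊕ G_2 (dimension 248 + 14 = 262).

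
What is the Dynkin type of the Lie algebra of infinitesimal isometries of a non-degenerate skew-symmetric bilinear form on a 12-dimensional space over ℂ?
This is sp(12), which has dimension 12(12+1)/2 = 78 and rank 12/2 = 6. In the classification of classical Lie algebras, the symplectic algebra sp(2n) has type C_n; here n = 6, so the Dynkin diagram is a chain of 6 nodes with a double edge at one end; the terminal node there is the unique long simple root (C_6). Hence the type is C_6.

C6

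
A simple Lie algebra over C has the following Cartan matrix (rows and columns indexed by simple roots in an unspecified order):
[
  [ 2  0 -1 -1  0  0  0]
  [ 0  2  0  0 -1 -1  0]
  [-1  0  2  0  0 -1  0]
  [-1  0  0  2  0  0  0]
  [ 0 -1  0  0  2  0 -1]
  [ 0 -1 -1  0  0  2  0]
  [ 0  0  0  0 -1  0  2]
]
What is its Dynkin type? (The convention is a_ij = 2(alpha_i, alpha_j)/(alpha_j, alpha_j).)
A_7

The matrix has rank 7 with 2's on the diagonal. Reading the off-diagonal entries as Dynkin edges (a single edge where a_ij = a_ji = -1; a double or triple edge where a_ij * a_ji = 2 or 3), the diagram is a chain of 7 nodes with single edges (A_7). One simple-root ordering that puts it in standard form is (alpha_4, alpha_1, alpha_3, alpha_6, alpha_2, alpha_5, alpha_7). So the algebra is type A_7, i.e. sl(8).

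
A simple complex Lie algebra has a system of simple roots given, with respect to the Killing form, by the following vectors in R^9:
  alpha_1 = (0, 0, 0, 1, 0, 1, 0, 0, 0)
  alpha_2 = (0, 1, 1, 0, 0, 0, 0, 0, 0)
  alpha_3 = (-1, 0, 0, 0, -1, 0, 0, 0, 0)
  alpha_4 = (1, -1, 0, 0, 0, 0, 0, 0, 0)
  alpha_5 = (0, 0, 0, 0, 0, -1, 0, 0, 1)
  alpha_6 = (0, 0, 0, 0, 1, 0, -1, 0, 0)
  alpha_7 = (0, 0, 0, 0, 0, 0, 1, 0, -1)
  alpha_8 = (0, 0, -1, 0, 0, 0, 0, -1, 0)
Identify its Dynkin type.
Compute the Cartan integers a_ij = 2(alpha_i, alpha_j)/(alpha_j, alpha_j); the resulting 8x8 Cartan matrix is
[[2, 0, 0, 0, -1, 0, 0, 0], [0, 2, 0, -1, 0, 0, 0, -1], [0, 0, 2, -1, 0, -1, 0, 0], [0, -1, -1, 2, 0, 0, 0, 0], [-1, 0, 0, 0, 2, 0, -1, 0], [0, 0, -1, 0, 0, 2, -1, 0], [0, 0, 0, 0, -1, -1, 2, 0], [0, -1, 0, 0, 0, 0, 0, 2]].
All simple roots have the same length, so the diagram is simply laced. The associated Dynkin diagram is a chain of 8 nodes with single edges (A_8), so the type is A_8 (the algebra sl(9)).

A8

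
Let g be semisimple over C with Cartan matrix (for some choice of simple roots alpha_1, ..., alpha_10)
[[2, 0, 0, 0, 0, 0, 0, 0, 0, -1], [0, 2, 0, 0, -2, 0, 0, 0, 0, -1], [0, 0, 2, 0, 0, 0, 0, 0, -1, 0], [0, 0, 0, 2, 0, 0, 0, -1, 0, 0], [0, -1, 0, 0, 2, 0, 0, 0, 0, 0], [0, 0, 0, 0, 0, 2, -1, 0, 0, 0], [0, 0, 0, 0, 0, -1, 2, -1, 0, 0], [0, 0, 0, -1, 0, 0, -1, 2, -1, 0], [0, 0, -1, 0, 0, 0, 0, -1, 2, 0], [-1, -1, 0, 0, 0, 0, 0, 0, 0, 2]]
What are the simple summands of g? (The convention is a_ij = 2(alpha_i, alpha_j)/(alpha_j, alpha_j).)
B_4 + E_6

The diagram associated to this matrix has two connected components: the simple roots {alpha_1, alpha_2, alpha_5, alpha_10} form a chain of 4 nodes with a double edge at one end; the terminal node there is the unique short simple root (B_4), and {alpha_3, alpha_4, alpha_6, alpha_7, alpha_8, alpha_9} form a chain of 5 nodes with one extra node attached to the third node from one end (E_6). A semisimple Lie algebra decomposes uniquely as the direct sum of simple ideals, one per connected component of its Dynkin diagram, so g ≅ B_4 ⊕ E_6 (dimension 36 + 78 = 114).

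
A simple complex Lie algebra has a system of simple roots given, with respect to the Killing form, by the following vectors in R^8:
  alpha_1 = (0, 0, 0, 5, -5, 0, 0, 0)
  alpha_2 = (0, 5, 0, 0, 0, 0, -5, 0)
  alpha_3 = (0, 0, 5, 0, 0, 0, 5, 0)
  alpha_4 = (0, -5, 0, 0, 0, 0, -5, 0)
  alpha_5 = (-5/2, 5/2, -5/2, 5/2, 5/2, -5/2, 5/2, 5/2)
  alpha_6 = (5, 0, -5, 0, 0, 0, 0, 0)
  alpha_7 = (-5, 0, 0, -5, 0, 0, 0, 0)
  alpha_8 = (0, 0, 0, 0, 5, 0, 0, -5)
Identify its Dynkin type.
Compute the Cartan integers a_ij = 2(alpha_i, alpha_j)/(alpha_j, alpha_j); the resulting 8x8 Cartan matrix is
[[2, 0, 0, 0, 0, 0, -1, -1], [0, 2, -1, 0, 0, 0, 0, 0], [0, -1, 2, -1, 0, -1, 0, 0], [0, 0, -1, 2, -1, 0, 0, 0], [0, 0, 0, -1, 2, 0, 0, 0], [0, 0, -1, 0, 0, 2, -1, 0], [-1, 0, 0, 0, 0, -1, 2, 0], [-1, 0, 0, 0, 0, 0, 0, 2]].
All simple roots have the same length, so the diagram is simply laced. The associated Dynkin diagram is a chain of 7 nodes with one extra node attached to the third node from one end (E_8), so the type is E_8.

E_8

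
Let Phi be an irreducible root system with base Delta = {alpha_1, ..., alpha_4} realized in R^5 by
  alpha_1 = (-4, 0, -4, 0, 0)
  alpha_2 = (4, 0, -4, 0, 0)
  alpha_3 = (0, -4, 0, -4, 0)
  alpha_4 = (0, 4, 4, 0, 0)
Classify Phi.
type D_4

Compute the Cartan integers a_ij = 2(alpha_i, alpha_j)/(alpha_j, alpha_j); the resulting 4x4 Cartan matrix is
[[2, 0, 0, -1], [0, 2, 0, -1], [0, 0, 2, -1], [-1, -1, -1, 2]].
All simple roots have the same length, so the diagram is simply laced. The associated Dynkin diagram is a chain of 2 nodes with a fork of two nodes at one end (D_4), so the type is D_4 (the algebra so(8)).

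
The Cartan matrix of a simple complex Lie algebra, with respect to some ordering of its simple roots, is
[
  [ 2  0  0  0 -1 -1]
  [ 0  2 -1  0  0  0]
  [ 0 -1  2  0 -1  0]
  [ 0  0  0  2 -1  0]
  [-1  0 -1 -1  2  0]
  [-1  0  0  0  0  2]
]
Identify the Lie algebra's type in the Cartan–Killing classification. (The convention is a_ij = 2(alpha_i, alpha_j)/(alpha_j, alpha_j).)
The matrix has rank 6 with 2's on the diagonal. Reading the off-diagonal entries as Dynkin edges (a single edge where a_ij = a_ji = -1; a double or triple edge where a_ij * a_ji = 2 or 3), the diagram is a chain of 5 nodes with one extra node attached to the third node from one end (E_6). One simple-root ordering that puts it in standard form is (alpha_6, alpha_4, alpha_1, alpha_5, alpha_3, alpha_2). So the algebra is type E_6.

E6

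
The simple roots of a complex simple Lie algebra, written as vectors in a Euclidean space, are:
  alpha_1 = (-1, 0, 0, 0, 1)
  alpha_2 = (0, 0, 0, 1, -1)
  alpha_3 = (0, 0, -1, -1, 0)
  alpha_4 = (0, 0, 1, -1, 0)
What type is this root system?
type D_4

Compute the Cartan integers a_ij = 2(alpha_i, alpha_j)/(alpha_j, alpha_j); the resulting 4x4 Cartan matrix is
[[2, -1, 0, 0], [-1, 2, -1, -1], [0, -1, 2, 0], [0, -1, 0, 2]].
All simple roots have the same length, so the diagram is simply laced. The associated Dynkin diagram is a chain of 2 nodes with a fork of two nodes at one end (D_4), so the type is D_4 (the algebra so(8)).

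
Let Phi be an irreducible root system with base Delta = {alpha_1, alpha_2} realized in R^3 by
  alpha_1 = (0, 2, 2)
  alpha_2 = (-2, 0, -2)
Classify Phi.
A_2

Compute the Cartan integers a_ij = 2(alpha_i, alpha_j)/(alpha_j, alpha_j); the resulting 2x2 Cartan matrix is
[[2, -1], [-1, 2]].
All simple roots have the same length, so the diagram is simply laced. The associated Dynkin diagram is a chain of 2 nodes with single edges (A_2), so the type is A_2 (the algebra sl(3)).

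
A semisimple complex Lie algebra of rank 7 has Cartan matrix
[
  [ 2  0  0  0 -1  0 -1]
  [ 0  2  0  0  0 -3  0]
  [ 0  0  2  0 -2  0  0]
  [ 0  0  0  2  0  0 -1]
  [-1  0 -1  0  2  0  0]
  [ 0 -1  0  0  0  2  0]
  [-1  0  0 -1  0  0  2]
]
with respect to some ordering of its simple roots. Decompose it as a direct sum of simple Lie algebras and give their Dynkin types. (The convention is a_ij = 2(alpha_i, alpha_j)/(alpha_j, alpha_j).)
type C_5 ⊕ type G_2

The diagram associated to this matrix has two connected components: the simple roots {alpha_1, alpha_3, alpha_4, alpha_5, alpha_7} form a chain of 5 nodes with a double edge at one end; the terminal node there is the unique long simple root (C_5), and {alpha_2, alpha_6} form two nodes joined by a triple edge (G_2). A semisimple Lie algebra decomposes uniquely as the direct sum of simple ideals, one per connected component of its Dynkin diagram, so g ≅ C_5 ⊕ G_2 (dimension 55 + 14 = 69).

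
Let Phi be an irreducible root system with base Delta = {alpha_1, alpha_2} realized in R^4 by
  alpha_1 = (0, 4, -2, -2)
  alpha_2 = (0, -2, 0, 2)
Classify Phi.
G_2

Compute the Cartan integers a_ij = 2(alpha_i, alpha_j)/(alpha_j, alpha_j); the resulting 2x2 Cartan matrix is
[[2, -3], [-1, 2]].
The roots have two lengths (squared-length ratio 3:1); the short ones are alpha_{2}. The associated Dynkin diagram is two nodes joined by a triple edge (G_2), so the type is G_2.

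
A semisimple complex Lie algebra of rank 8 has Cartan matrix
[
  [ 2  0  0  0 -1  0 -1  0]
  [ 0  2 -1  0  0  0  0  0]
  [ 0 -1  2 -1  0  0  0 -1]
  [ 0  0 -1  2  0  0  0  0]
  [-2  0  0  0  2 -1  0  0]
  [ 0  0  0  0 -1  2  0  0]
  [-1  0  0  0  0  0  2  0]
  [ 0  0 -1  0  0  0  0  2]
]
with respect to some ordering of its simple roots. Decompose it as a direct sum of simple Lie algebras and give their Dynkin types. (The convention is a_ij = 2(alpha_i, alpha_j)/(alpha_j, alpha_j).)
D_4 (so(8)) + F_4

The diagram associated to this matrix has two connected components: the simple roots {alpha_2, alpha_3, alpha_4, alpha_8} form a chain of 2 nodes with a fork of two nodes at one end (D_4), and {alpha_1, alpha_5, alpha_6, alpha_7} form a chain of 4 nodes with a double edge between the middle two (F_4). A semisimple Lie algebra decomposes uniquely as the direct sum of simple ideals, one per connected component of its Dynkin diagram, so g ≅ D_4 ⊕ F_4 (dimension 28 + 52 = 80).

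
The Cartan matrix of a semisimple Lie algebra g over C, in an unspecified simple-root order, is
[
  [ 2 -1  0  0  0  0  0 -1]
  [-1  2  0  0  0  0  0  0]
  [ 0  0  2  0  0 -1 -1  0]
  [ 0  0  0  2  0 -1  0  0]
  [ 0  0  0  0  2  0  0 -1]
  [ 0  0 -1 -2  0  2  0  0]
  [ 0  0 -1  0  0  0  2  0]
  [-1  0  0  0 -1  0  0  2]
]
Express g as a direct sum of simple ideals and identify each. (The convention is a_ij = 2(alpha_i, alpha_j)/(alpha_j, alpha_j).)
The diagram associated to this matrix has two connected components: the simple roots {alpha_1, alpha_2, alpha_5, alpha_8} form a chain of 4 nodes with single edges (A_4), and {alpha_3, alpha_4, alpha_6, alpha_7} form a chain of 4 nodes with a double edge at one end; the terminal node there is the unique short simple root (B_4). A semisimple Lie algebra decomposes uniquely as the direct sum of simple ideals, one per connected component of its Dynkin diagram, so g ≅ A_4 ⊕ B_4 (dimension 24 + 36 = 60).

A_4 ⊕ B_4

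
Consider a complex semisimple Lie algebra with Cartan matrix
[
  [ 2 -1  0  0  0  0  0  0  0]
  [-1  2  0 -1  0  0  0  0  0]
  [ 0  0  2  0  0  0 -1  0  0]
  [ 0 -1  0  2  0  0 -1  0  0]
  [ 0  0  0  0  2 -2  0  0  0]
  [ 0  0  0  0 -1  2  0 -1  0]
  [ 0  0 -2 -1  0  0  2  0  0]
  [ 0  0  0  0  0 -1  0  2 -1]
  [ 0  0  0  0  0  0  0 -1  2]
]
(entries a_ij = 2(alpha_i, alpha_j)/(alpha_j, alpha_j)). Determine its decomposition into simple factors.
The diagram associated to this matrix has two connected components: the simple roots {alpha_1, alpha_2, alpha_3, alpha_4, alpha_7} form a chain of 5 nodes with a double edge at one end; the terminal node there is the unique short simple root (B_5), and {alpha_5, alpha_6, alpha_8, alpha_9} form a chain of 4 nodes with a double edge at one end; the terminal node there is the unique long simple root (C_4). A semisimple Lie algebra decomposes uniquely as the direct sum of simple ideals, one per connected component of its Dynkin diagram, so g ≅ B_5 ⊕ C_4 (dimension 55 + 36 = 91).

B5 + C4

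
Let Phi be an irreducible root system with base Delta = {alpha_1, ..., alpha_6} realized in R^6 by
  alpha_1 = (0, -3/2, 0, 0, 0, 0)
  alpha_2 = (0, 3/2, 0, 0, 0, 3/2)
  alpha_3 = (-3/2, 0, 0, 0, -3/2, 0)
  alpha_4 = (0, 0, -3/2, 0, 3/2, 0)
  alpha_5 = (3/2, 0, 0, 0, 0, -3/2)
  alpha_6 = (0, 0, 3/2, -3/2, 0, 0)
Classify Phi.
type B_6

Compute the Cartan integers a_ij = 2(alpha_i, alpha_j)/(alpha_j, alpha_j); the resulting 6x6 Cartan matrix is
[[2, -1, 0, 0, 0, 0], [-2, 2, 0, 0, -1, 0], [0, 0, 2, -1, -1, 0], [0, 0, -1, 2, 0, -1], [0, -1, -1, 0, 2, 0], [0, 0, 0, -1, 0, 2]].
The roots have two lengths (squared-length ratio 2:1); the short ones are alpha_{1}. The associated Dynkin diagram is a chain of 6 nodes with a double edge at one end; the terminal node there is the unique short simple root (B_6), so the type is B_6 (the algebra so(13)).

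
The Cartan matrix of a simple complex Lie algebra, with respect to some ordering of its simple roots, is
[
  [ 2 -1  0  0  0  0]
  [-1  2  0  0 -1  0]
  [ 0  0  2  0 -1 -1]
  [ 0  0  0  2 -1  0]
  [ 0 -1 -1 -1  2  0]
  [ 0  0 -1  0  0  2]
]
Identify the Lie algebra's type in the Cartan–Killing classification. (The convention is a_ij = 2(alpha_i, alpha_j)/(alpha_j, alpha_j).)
E6

The matrix has rank 6 with 2's on the diagonal. Reading the off-diagonal entries as Dynkin edges (a single edge where a_ij = a_ji = -1; a double or triple edge where a_ij * a_ji = 2 or 3), the diagram is a chain of 5 nodes with one extra node attached to the third node from one end (E_6). One simple-root ordering that puts it in standard form is (alpha_6, alpha_4, alpha_3, alpha_5, alpha_2, alpha_1). So the algebra is type E_6.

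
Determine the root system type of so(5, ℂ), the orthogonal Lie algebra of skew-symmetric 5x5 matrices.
B_2 (so(5))

This is so(5) with 5 odd, which has dimension 5(5-1)/2 = 10 and rank (5-1)/2 = 2. In the classification of classical Lie algebras, the orthogonal algebra so(2n+1) in an odd number of variables has type B_n; here n = 2, so the Dynkin diagram is a chain of 2 nodes with a double edge at one end; the terminal node there is the unique short simple root (B_2). Hence the type is B_2.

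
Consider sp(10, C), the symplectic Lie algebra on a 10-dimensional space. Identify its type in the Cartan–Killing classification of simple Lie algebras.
C_5 (sp(10))

This is sp(10), which has dimension 10(10+1)/2 = 55 and rank 10/2 = 5. In the classification of classical Lie algebras, the symplectic algebra sp(2n) has type C_n; here n = 5, so the Dynkin diagram is a chain of 5 nodes with a double edge at one end; the terminal node there is the unique long simple root (C_5). Hence the type is C_5.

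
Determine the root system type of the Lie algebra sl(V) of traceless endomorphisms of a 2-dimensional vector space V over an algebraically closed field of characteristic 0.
A_1 (sl(2))

This is sl(2), which has dimension 2^2 - 1 = 3 and rank 2 - 1 = 1 (a Cartan subalgebra is the diagonal traceless matrices). In the classification of classical Lie algebras, the special linear algebra sl(n+1) has type A_n; here n = 1, so the Dynkin diagram is a chain of 1 nodes with single edges (A_1). Hence the type is A_1.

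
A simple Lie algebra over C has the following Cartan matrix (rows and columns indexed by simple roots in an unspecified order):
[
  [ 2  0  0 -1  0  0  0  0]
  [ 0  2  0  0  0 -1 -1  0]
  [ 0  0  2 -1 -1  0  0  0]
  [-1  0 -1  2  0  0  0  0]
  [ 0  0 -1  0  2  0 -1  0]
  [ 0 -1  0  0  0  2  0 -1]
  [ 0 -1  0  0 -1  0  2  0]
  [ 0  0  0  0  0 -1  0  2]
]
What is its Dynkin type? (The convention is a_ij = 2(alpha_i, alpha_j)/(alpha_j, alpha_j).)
The matrix has rank 8 with 2's on the diagonal. Reading the off-diagonal entries as Dynkin edges (a single edge where a_ij = a_ji = -1; a double or triple edge where a_ij * a_ji = 2 or 3), the diagram is a chain of 8 nodes with single edges (A_8). One simple-root ordering that puts it in standard form is (alpha_1, alpha_4, alpha_3, alpha_5, alpha_7, alpha_2, alpha_6, alpha_8). So the algebra is type A_8, i.e. sl(9).

A_8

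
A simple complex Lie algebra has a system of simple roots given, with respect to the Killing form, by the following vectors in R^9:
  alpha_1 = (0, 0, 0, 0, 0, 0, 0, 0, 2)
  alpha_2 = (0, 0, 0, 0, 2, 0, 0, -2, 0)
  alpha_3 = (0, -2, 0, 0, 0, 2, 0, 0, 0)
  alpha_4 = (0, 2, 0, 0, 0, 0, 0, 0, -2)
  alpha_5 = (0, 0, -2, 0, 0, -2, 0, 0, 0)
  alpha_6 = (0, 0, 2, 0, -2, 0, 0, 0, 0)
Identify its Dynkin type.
B6

Compute the Cartan integers a_ij = 2(alpha_i, alpha_j)/(alpha_j, alpha_j); the resulting 6x6 Cartan matrix is
[[2, 0, 0, -1, 0, 0], [0, 2, 0, 0, 0, -1], [0, 0, 2, -1, -1, 0], [-2, 0, -1, 2, 0, 0], [0, 0, -1, 0, 2, -1], [0, -1, 0, 0, -1, 2]].
The roots have two lengths (squared-length ratio 2:1); the short ones are alpha_{1}. The associated Dynkin diagram is a chain of 6 nodes with a double edge at one end; the terminal node there is the unique short simple root (B_6), so the type is B_6 (the algebra so(13)).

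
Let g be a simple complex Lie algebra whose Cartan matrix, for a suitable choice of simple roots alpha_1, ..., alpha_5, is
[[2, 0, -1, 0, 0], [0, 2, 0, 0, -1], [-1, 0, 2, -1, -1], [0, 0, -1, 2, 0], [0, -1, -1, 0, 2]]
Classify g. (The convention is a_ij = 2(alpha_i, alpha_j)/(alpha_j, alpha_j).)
The matrix has rank 5 with 2's on the diagonal. Reading the off-diagonal entries as Dynkin edges (a single edge where a_ij = a_ji = -1; a double or triple edge where a_ij * a_ji = 2 or 3), the diagram is a chain of 3 nodes with a fork of two nodes at one end (D_5). One simple-root ordering that puts it in standard form is (alpha_2, alpha_5, alpha_3, alpha_4, alpha_1). So the algebra is type D_5, i.e. so(10).

type D_5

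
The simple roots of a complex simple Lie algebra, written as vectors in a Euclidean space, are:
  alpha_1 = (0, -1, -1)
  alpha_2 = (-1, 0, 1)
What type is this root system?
A_2 (sl(3))

Compute the Cartan integers a_ij = 2(alpha_i, alpha_j)/(alpha_j, alpha_j); the resulting 2x2 Cartan matrix is
[[2, -1], [-1, 2]].
All simple roots have the same length, so the diagram is simply laced. The associated Dynkin diagram is a chain of 2 nodes with single edges (A_2), so the type is A_2 (the algebra sl(3)).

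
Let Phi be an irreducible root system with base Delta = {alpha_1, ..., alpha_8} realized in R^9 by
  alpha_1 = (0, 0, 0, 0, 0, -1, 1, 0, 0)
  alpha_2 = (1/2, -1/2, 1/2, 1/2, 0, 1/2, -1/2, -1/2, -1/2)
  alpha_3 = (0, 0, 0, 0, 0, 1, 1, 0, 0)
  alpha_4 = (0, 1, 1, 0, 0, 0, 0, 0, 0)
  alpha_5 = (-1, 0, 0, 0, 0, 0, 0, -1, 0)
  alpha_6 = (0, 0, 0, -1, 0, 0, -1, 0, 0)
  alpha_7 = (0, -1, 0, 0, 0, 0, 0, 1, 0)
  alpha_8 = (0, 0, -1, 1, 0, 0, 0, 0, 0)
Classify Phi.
E_8

Compute the Cartan integers a_ij = 2(alpha_i, alpha_j)/(alpha_j, alpha_j); the resulting 8x8 Cartan matrix is
[[2, -1, 0, 0, 0, -1, 0, 0], [-1, 2, 0, 0, 0, 0, 0, 0], [0, 0, 2, 0, 0, -1, 0, 0], [0, 0, 0, 2, 0, 0, -1, -1], [0, 0, 0, 0, 2, 0, -1, 0], [-1, 0, -1, 0, 0, 2, 0, -1], [0, 0, 0, -1, -1, 0, 2, 0], [0, 0, 0, -1, 0, -1, 0, 2]].
All simple roots have the same length, so the diagram is simply laced. The associated Dynkin diagram is a chain of 7 nodes with one extra node attached to the third node from one end (E_8), so the type is E_8.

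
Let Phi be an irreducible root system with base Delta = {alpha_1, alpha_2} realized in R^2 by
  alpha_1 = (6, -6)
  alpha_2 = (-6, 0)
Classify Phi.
Compute the Cartan integers a_ij = 2(alpha_i, alpha_j)/(alpha_j, alpha_j); the resulting 2x2 Cartan matrix is
[[2, -2], [-1, 2]].
The roots have two lengths (squared-length ratio 2:1); the short ones are alpha_{2}. The associated Dynkin diagram is a chain of 2 nodes with a double edge at one end; the terminal node there is the unique short simple root (B_2), so the type is B_2 (the algebra so(5)).

B2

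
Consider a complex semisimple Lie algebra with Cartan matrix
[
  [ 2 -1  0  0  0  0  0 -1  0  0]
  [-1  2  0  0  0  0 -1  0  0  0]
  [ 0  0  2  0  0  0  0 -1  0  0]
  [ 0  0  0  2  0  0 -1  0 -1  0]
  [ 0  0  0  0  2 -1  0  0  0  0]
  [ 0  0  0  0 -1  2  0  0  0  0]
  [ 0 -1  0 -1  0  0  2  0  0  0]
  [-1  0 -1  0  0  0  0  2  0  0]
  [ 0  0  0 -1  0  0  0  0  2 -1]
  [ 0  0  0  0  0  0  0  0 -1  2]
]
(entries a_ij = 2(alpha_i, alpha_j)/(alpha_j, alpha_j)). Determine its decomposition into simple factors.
The diagram associated to this matrix has two connected components: the simple roots {alpha_5, alpha_6} form a chain of 2 nodes with single edges (A_2), and {alpha_1, alpha_2, alpha_3, alpha_4, alpha_7, alpha_8, alpha_9, alpha_10} form a chain of 8 nodes with single edges (A_8). A semisimple Lie algebra decomposes uniquely as the direct sum of simple ideals, one per connected component of its Dynkin diagram, so g ≅ A_2 ⊕ A_8 (dimension 8 + 80 = 88).

A_2 (sl(3)) + A_8 (sl(9))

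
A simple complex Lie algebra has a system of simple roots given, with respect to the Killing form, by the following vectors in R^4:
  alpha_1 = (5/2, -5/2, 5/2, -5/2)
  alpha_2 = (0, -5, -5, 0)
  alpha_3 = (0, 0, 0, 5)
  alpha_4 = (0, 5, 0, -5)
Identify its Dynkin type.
F4

Compute the Cartan integers a_ij = 2(alpha_i, alpha_j)/(alpha_j, alpha_j); the resulting 4x4 Cartan matrix is
[[2, 0, -1, 0], [0, 2, 0, -1], [-1, 0, 2, -1], [0, -1, -2, 2]].
The roots have two lengths (squared-length ratio 2:1); the short ones are alpha_{1,3}. The associated Dynkin diagram is a chain of 4 nodes with a double edge between the middle two (F_4), so the type is F_4.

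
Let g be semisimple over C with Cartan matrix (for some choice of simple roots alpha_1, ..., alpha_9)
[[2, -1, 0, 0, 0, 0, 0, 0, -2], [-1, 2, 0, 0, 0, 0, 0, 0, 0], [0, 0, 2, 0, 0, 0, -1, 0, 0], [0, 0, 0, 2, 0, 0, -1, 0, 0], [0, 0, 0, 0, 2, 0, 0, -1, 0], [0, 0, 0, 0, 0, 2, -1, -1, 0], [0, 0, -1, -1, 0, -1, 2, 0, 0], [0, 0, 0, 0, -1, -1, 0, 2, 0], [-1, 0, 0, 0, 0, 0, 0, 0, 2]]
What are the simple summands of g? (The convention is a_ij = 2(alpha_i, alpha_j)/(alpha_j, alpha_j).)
B_3 + D_6

The diagram associated to this matrix has two connected components: the simple roots {alpha_1, alpha_2, alpha_9} form a chain of 3 nodes with a double edge at one end; the terminal node there is the unique short simple root (B_3), and {alpha_3, alpha_4, alpha_5, alpha_6, alpha_7, alpha_8} form a chain of 4 nodes with a fork of two nodes at one end (D_6). A semisimple Lie algebra decomposes uniquely as the direct sum of simple ideals, one per connected component of its Dynkin diagram, so g ≅ B_3 ⊕ D_6 (dimension 21 + 66 = 87).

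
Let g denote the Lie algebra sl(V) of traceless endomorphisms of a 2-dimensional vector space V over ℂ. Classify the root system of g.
A_1

This is sl(2), which has dimension 2^2 - 1 = 3 and rank 2 - 1 = 1 (a Cartan subalgebra is the diagonal traceless matrices). In the classification of classical Lie algebras, the special linear algebra sl(n+1) has type A_n; here n = 1, so the Dynkin diagram is a chain of 1 nodes with single edges (A_1). Hence the type is A_1.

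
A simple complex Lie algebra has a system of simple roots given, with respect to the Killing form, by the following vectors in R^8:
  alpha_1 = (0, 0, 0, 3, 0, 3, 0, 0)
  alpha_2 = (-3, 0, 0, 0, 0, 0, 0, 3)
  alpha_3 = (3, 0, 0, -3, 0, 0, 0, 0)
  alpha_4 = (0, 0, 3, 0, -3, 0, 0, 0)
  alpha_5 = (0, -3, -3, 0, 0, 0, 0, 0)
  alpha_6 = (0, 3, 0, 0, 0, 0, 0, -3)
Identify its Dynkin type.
Compute the Cartan integers a_ij = 2(alpha_i, alpha_j)/(alpha_j, alpha_j); the resulting 6x6 Cartan matrix is
[[2, 0, -1, 0, 0, 0], [0, 2, -1, 0, 0, -1], [-1, -1, 2, 0, 0, 0], [0, 0, 0, 2, -1, 0], [0, 0, 0, -1, 2, -1], [0, -1, 0, 0, -1, 2]].
All simple roots have the same length, so the diagram is simply laced. The associated Dynkin diagram is a chain of 6 nodes with single edges (A_6), so the type is A_6 (the algebra sl(7)).

A6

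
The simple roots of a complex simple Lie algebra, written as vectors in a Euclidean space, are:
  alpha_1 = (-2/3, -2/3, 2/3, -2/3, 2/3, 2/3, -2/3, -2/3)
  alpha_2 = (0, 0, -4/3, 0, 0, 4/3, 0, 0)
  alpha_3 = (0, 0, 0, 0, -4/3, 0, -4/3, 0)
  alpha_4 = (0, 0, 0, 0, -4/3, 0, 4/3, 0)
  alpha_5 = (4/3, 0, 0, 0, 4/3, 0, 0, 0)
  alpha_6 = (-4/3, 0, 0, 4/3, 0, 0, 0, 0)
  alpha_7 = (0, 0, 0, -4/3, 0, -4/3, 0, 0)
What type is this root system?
E_7

Compute the Cartan integers a_ij = 2(alpha_i, alpha_j)/(alpha_j, alpha_j); the resulting 7x7 Cartan matrix is
[[2, 0, 0, -1, 0, 0, 0], [0, 2, 0, 0, 0, 0, -1], [0, 0, 2, 0, -1, 0, 0], [-1, 0, 0, 2, -1, 0, 0], [0, 0, -1, -1, 2, -1, 0], [0, 0, 0, 0, -1, 2, -1], [0, -1, 0, 0, 0, -1, 2]].
All simple roots have the same length, so the diagram is simply laced. The associated Dynkin diagram is a chain of 6 nodes with one extra node attached to the third node from one end (E_7), so the type is E_7.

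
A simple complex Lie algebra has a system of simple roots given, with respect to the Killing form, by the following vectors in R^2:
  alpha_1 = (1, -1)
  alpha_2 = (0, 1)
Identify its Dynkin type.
B_2 (so(5))

Compute the Cartan integers a_ij = 2(alpha_i, alpha_j)/(alpha_j, alpha_j); the resulting 2x2 Cartan matrix is
[[2, -2], [-1, 2]].
The roots have two lengths (squared-length ratio 2:1); the short ones are alpha_{2}. The associated Dynkin diagram is a chain of 2 nodes with a double edge at one end; the terminal node there is the unique short simple root (B_2), so the type is B_2 (the algebra so(5)).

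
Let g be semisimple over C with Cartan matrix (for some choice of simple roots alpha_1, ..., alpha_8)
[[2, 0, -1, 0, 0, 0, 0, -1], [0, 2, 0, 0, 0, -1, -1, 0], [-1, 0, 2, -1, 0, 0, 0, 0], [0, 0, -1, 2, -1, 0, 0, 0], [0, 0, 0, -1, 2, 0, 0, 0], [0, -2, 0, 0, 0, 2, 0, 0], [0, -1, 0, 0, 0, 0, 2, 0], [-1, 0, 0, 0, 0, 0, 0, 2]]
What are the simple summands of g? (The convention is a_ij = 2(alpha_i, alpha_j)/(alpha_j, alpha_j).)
type A_5 ⊕ type C_3

The diagram associated to this matrix has two connected components: the simple roots {alpha_1, alpha_3, alpha_4, alpha_5, alpha_8} form a chain of 5 nodes with single edges (A_5), and {alpha_2, alpha_6, alpha_7} form a chain of 3 nodes with a double edge at one end; the terminal node there is the unique long simple root (C_3). A semisimple Lie algebra decomposes uniquely as the direct sum of simple ideals, one per connected component of its Dynkin diagram, so g ≅ A_5 ⊕ C_3 (dimension 35 + 21 = 56).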